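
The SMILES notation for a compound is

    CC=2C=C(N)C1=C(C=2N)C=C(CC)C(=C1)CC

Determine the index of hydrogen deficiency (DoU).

7

Molecular formula: C15H20N2.
DoU = (2C + 2 + N − H − X) / 2, where X is the halogen count and O/S are ignored.
    = (2·15 + 2 + 2 − 20 − 0) / 2 = 14 / 2 = 7.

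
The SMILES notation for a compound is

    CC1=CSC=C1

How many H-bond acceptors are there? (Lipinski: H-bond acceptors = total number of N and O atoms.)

N atoms: 0; O atoms: 0.
Lipinski HBA = 0 + 0 = 0.

0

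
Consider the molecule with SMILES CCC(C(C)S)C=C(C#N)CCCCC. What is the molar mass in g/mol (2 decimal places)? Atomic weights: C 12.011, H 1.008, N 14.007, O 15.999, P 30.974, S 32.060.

First, the molecular formula is C13H23NS (counting implicit H from valence).
  C: 13 × 12.011 = 156.143
  H: 23 × 1.008 = 23.184
  N: 1 × 14.007 = 14.007
  S: 1 × 32.060 = 32.060
Sum: 13×12.011 + 23×1.008 + 1×14.007 + 1×32.060 = 225.394 → 225.39 g/mol.

225.39 g/mol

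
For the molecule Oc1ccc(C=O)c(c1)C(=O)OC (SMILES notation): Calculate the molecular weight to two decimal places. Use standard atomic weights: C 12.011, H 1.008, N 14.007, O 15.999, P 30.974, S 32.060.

180.16 g/mol

First, the molecular formula is C9H8O4 (counting implicit H from valence).
  C: 9 × 12.011 = 108.099
  H: 8 × 1.008 = 8.064
  O: 4 × 15.999 = 63.996
Sum: 9×12.011 + 8×1.008 + 4×15.999 = 180.159 → 180.16 g/mol.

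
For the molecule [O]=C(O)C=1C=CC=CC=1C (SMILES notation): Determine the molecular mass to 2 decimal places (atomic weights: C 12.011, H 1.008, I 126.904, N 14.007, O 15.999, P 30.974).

First, the molecular formula is C8H8O2 (counting implicit H from valence).
  C: 8 × 12.011 = 96.088
  H: 8 × 1.008 = 8.064
  O: 2 × 15.999 = 31.998
Sum: 8×12.011 + 8×1.008 + 2×15.999 = 136.150 → 136.15 g/mol.

136.15 g/mol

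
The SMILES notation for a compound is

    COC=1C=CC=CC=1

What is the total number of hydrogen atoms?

8

Walk through each heavy atom and fill implicit hydrogens from standard valence (C 4, N 3, O 2, S 2, halogen 1):
  atom 1: C, bond orders sum to 1 (valence 4) → 3 H
  atom 2: O, bond orders sum to 2 (valence 2) → 0 H
  atom 3: C, bond orders sum to 4 (valence 4) → 0 H
  atom 4: C, bond orders sum to 3 (valence 4) → 1 H
  atom 5: C, bond orders sum to 3 (valence 4) → 1 H
  atom 6: C, bond orders sum to 3 (valence 4) → 1 H
  atom 7: C, bond orders sum to 3 (valence 4) → 1 H
  atom 8: C, bond orders sum to 3 (valence 4) → 1 H
Total hydrogens: 8.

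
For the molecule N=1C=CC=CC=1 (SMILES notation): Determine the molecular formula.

Walk through each heavy atom and fill implicit hydrogens from standard valence (C 4, N 3, O 2, S 2, halogen 1):
  atom 1: N, bond orders sum to 3 (valence 3) → 0 H
  atom 2: C, bond orders sum to 3 (valence 4) → 1 H
  atom 3: C, bond orders sum to 3 (valence 4) → 1 H
  atom 4: C, bond orders sum to 3 (valence 4) → 1 H
  atom 5: C, bond orders sum to 3 (valence 4) → 1 H
  atom 6: C, bond orders sum to 3 (valence 4) → 1 H
Totals → C:5, H:5, N:1.
In Hill order: C5H5N.

C5H5N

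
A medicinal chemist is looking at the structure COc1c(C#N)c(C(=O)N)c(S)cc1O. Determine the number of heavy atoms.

Every atom symbol written in the SMILES (organic subset) is one heavy atom; implicit H are not written.
Heavy atoms by element → C:9, N:2, O:3, S:1.
Total: 15.

15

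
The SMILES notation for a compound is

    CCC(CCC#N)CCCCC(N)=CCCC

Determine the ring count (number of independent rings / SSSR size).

In SMILES, each pair of matching ring-closure digits denotes one ring-closing bond; the number of such bonds equals the number of independent rings.
Ring-closure bonds here: 0.

0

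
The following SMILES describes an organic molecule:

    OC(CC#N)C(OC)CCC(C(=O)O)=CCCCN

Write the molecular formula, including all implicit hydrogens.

Walk through each heavy atom and fill implicit hydrogens from standard valence (C 4, N 3, O 2, S 2, halogen 1):
  atom 1: O, bond orders sum to 1 (valence 2) → 1 H
  atom 2: C, bond orders sum to 3 (valence 4) → 1 H
  atom 3: C, bond orders sum to 2 (valence 4) → 2 H
  atom 4: C, bond orders sum to 4 (valence 4) → 0 H
  atom 5: N, bond orders sum to 3 (valence 3) → 0 H
  atom 6: C, bond orders sum to 3 (valence 4) → 1 H
  atom 7: O, bond orders sum to 2 (valence 2) → 0 H
  atom 8: C, bond orders sum to 1 (valence 4) → 3 H
  atom 9: C, bond orders sum to 2 (valence 4) → 2 H
  atom 10: C, bond orders sum to 2 (valence 4) → 2 H
  atom 11: C, bond orders sum to 4 (valence 4) → 0 H
  atom 12: C, bond orders sum to 4 (valence 4) → 0 H
  atom 13: O, bond orders sum to 2 (valence 2) → 0 H
  atom 14: O, bond orders sum to 1 (valence 2) → 1 H
  atom 15: C, bond orders sum to 3 (valence 4) → 1 H
  atom 16: C, bond orders sum to 2 (valence 4) → 2 H
  atom 17: C, bond orders sum to 2 (valence 4) → 2 H
  atom 18: C, bond orders sum to 2 (valence 4) → 2 H
  atom 19: N, bond orders sum to 1 (valence 3) → 2 H
Totals → C:13, H:22, N:2, O:4.

C13H22N2O4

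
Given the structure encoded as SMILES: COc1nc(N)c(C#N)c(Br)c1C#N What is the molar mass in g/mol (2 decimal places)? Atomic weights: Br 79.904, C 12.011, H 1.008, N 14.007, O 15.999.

253.06 g/mol

First, the molecular formula is C8H5BrN4O (counting implicit H from valence).
  Br: 1 × 79.904 = 79.904
  C: 8 × 12.011 = 96.088
  H: 5 × 1.008 = 5.040
  N: 4 × 14.007 = 56.028
  O: 1 × 15.999 = 15.999
Sum: 1×79.904 + 8×12.011 + 5×1.008 + 4×14.007 + 1×15.999 = 253.059 → 253.06 g/mol.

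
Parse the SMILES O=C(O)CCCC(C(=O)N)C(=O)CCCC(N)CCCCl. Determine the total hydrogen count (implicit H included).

Walk through each heavy atom and fill implicit hydrogens from standard valence (C 4, N 3, O 2, S 2, halogen 1):
  atom 1: O, bond orders sum to 2 (valence 2) → 0 H
  atom 2: C, bond orders sum to 4 (valence 4) → 0 H
  atom 3: O, bond orders sum to 1 (valence 2) → 1 H
  atom 4: C, bond orders sum to 2 (valence 4) → 2 H
  atom 5: C, bond orders sum to 2 (valence 4) → 2 H
  atom 6: C, bond orders sum to 2 (valence 4) → 2 H
  atom 7: C, bond orders sum to 3 (valence 4) → 1 H
  atom 8: C, bond orders sum to 4 (valence 4) → 0 H
  atom 9: O, bond orders sum to 2 (valence 2) → 0 H
  atom 10: N, bond orders sum to 1 (valence 3) → 2 H
  atom 11: C, bond orders sum to 4 (valence 4) → 0 H
  atom 12: O, bond orders sum to 2 (valence 2) → 0 H
  atom 13: C, bond orders sum to 2 (valence 4) → 2 H
  atom 14: C, bond orders sum to 2 (valence 4) → 2 H
  atom 15: C, bond orders sum to 2 (valence 4) → 2 H
  atom 16: C, bond orders sum to 3 (valence 4) → 1 H
  atom 17: N, bond orders sum to 1 (valence 3) → 2 H
  atom 18: C, bond orders sum to 2 (valence 4) → 2 H
  atom 19: C, bond orders sum to 2 (valence 4) → 2 H
  atom 20: C, bond orders sum to 2 (valence 4) → 2 H
  atom 21: Cl (halogen, monovalent) → 0 H
Total hydrogens: 25.

25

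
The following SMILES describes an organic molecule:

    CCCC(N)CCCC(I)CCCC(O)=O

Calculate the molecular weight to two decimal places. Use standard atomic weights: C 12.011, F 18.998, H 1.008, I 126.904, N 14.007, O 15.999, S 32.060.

341.23 g/mol

First, the molecular formula is C12H24INO2 (counting implicit H from valence).
  C: 12 × 12.011 = 144.132
  H: 24 × 1.008 = 24.192
  I: 1 × 126.904 = 126.904
  N: 1 × 14.007 = 14.007
  O: 2 × 15.999 = 31.998
Sum: 12×12.011 + 24×1.008 + 1×126.904 + 1×14.007 + 2×15.999 = 341.233 → 341.23 g/mol.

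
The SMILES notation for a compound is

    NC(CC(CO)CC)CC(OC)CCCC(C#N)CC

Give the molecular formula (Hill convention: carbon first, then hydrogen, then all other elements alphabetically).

Walk through each heavy atom and fill implicit hydrogens from standard valence (C 4, N 3, O 2, S 2, halogen 1):
  atom 1: N, bond orders sum to 1 (valence 3) → 2 H
  atom 2: C, bond orders sum to 3 (valence 4) → 1 H
  atom 3: C, bond orders sum to 2 (valence 4) → 2 H
  atom 4: C, bond orders sum to 3 (valence 4) → 1 H
  atom 5: C, bond orders sum to 2 (valence 4) → 2 H
  atom 6: O, bond orders sum to 1 (valence 2) → 1 H
  atom 7: C, bond orders sum to 2 (valence 4) → 2 H
  atom 8: C, bond orders sum to 1 (valence 4) → 3 H
  atom 9: C, bond orders sum to 2 (valence 4) → 2 H
  atom 10: C, bond orders sum to 3 (valence 4) → 1 H
  atom 11: O, bond orders sum to 2 (valence 2) → 0 H
  atom 12: C, bond orders sum to 1 (valence 4) → 3 H
  atom 13: C, bond orders sum to 2 (valence 4) → 2 H
  atom 14: C, bond orders sum to 2 (valence 4) → 2 H
  atom 15: C, bond orders sum to 2 (valence 4) → 2 H
  atom 16: C, bond orders sum to 3 (valence 4) → 1 H
  atom 17: C, bond orders sum to 4 (valence 4) → 0 H
  atom 18: N, bond orders sum to 3 (valence 3) → 0 H
  atom 19: C, bond orders sum to 2 (valence 4) → 2 H
  atom 20: C, bond orders sum to 1 (valence 4) → 3 H
Totals → C:16, H:32, N:2, O:2.

C16H32N2O2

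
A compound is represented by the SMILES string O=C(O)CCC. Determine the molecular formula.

Walk through each heavy atom and fill implicit hydrogens from standard valence (C 4, N 3, O 2, S 2, halogen 1):
  atom 1: O, bond orders sum to 2 (valence 2) → 0 H
  atom 2: C, bond orders sum to 4 (valence 4) → 0 H
  atom 3: O, bond orders sum to 1 (valence 2) → 1 H
  atom 4: C, bond orders sum to 2 (valence 4) → 2 H
  atom 5: C, bond orders sum to 2 (valence 4) → 2 H
  atom 6: C, bond orders sum to 1 (valence 4) → 3 H
Totals → C:4, H:8, O:2.
In Hill order: C4H8O2.

C4H8O2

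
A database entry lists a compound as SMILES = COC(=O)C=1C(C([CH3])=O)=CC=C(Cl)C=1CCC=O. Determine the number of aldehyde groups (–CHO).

The aldehyde motif appears at heavy-atom position 17 in the SMILES.
Other groups present: 1 ester, 1 ketone.
Aldehyde count: 1.

1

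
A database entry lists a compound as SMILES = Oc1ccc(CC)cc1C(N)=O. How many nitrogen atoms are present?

1

Scan the SMILES for N atoms (remember two-letter symbols like Cl and Br are single atoms).
Nitrogen count: 1.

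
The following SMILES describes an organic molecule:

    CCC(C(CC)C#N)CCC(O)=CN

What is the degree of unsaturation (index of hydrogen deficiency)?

Molecular formula: C11H20N2O.
DoU = (2C + 2 + N − H − X) / 2, where X is the halogen count and O/S are ignored.
    = (2·11 + 2 + 2 − 20 − 0) / 2 = 6 / 2 = 3.

3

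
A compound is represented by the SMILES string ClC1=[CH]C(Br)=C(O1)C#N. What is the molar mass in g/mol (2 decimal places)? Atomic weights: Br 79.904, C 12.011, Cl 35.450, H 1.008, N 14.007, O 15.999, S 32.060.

First, the molecular formula is C5HBrClNO (counting implicit H from valence).
  Br: 1 × 79.904 = 79.904
  C: 5 × 12.011 = 60.055
  Cl: 1 × 35.450 = 35.450
  H: 1 × 1.008 = 1.008
  N: 1 × 14.007 = 14.007
  O: 1 × 15.999 = 15.999
Sum: 1×79.904 + 5×12.011 + 1×35.450 + 1×1.008 + 1×14.007 + 1×15.999 = 206.423 → 206.42 g/mol.

206.42 g/mol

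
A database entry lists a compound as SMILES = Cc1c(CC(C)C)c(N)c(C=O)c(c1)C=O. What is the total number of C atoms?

13

Count every carbon token in the SMILES (each C, including those in ring-closure positions and inside branches).
Carbon count: 13.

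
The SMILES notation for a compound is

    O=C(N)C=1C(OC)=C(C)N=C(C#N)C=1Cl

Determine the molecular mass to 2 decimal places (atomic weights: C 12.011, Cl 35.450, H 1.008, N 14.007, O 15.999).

First, the molecular formula is C9H8ClN3O2 (counting implicit H from valence).
  C: 9 × 12.011 = 108.099
  Cl: 1 × 35.450 = 35.450
  H: 8 × 1.008 = 8.064
  N: 3 × 14.007 = 42.021
  O: 2 × 15.999 = 31.998
Sum: 9×12.011 + 1×35.450 + 8×1.008 + 3×14.007 + 2×15.999 = 225.632 → 225.63 g/mol.

225.63 g/mol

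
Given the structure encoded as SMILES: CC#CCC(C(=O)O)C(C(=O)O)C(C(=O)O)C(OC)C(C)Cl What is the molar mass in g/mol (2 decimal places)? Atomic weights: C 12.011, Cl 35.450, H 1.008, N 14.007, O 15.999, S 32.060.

334.75 g/mol

First, the molecular formula is C14H19ClO7 (counting implicit H from valence).
  C: 14 × 12.011 = 168.154
  Cl: 1 × 35.450 = 35.450
  H: 19 × 1.008 = 19.152
  O: 7 × 15.999 = 111.993
Sum: 14×12.011 + 1×35.450 + 19×1.008 + 7×15.999 = 334.749 → 334.75 g/mol.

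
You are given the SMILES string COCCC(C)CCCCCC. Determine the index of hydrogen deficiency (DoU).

Degree of unsaturation = (number of rings) + (number of π bonds).
Ring closures in the SMILES: 0.
π bonds: none → 0 DoU from unsaturation.
Total DoU = 0 + 0 = 0.

0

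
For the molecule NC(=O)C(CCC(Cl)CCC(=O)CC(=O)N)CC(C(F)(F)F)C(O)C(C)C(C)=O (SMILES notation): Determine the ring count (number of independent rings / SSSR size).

In SMILES, each pair of matching ring-closure digits denotes one ring-closing bond; the number of such bonds equals the number of independent rings.
Ring-closure bonds here: 0.

0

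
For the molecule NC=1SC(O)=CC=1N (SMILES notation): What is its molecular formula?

Walk through each heavy atom and fill implicit hydrogens from standard valence (C 4, N 3, O 2, S 2, halogen 1):
  atom 1: N, bond orders sum to 1 (valence 3) → 2 H
  atom 2: C, bond orders sum to 4 (valence 4) → 0 H
  atom 3: S, bond orders sum to 2 (valence 2) → 0 H
  atom 4: C, bond orders sum to 4 (valence 4) → 0 H
  atom 5: O, bond orders sum to 1 (valence 2) → 1 H
  atom 6: C, bond orders sum to 3 (valence 4) → 1 H
  atom 7: C, bond orders sum to 4 (valence 4) → 0 H
  atom 8: N, bond orders sum to 1 (valence 3) → 2 H
Totals → C:4, H:6, N:2, O:1, S:1.

C4H6N2OS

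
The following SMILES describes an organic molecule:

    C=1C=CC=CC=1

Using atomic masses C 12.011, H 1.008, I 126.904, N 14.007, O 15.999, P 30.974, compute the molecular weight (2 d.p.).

78.11 g/mol

First, the molecular formula is C6H6 (counting implicit H from valence).
  C: 6 × 12.011 = 72.066
  H: 6 × 1.008 = 6.048
Sum: 6×12.011 + 6×1.008 = 78.114 → 78.11 g/mol.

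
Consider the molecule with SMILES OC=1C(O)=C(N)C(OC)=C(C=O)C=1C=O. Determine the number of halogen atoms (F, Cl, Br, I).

Scan the SMILES for the halogen motif — none present.
Groups that are present: 2 aldehyde, 1 ether, 2 hydroxyl, 1 primary amine.

0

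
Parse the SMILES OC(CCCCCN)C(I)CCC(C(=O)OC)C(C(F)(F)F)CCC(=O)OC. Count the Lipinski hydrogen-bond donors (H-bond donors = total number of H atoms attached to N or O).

Donors: find every N or O and count the H atoms it carries.
  atom 1 (O): bond orders sum to 1 → 1 H
  atom 8 (N): bond orders sum to 1 → 2 H
  atom 15 (O): bond orders sum to 2 → 0 H
  atom 16 (O): bond orders sum to 2 → 0 H
  atom 26 (O): bond orders sum to 2 → 0 H
  atom 27 (O): bond orders sum to 2 → 0 H
Lipinski HBD = 3.

3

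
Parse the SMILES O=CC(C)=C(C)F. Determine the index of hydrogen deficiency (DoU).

2

Molecular formula: C5H7FO.
DoU = (2C + 2 + N − H − X) / 2, where X is the halogen count and O/S are ignored.
    = (2·5 + 2 + 0 − 7 − 1) / 2 = 4 / 2 = 2.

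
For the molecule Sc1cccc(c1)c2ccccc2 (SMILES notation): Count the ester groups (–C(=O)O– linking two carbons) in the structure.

Scan the SMILES for the ester motif — none present.
Groups that are present: 1 thiol.

0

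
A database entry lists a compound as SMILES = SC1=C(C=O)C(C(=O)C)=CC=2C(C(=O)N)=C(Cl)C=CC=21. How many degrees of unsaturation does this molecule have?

Degree of unsaturation = (number of rings) + (number of π bonds).
Ring closures in the SMILES: 2.
π bonds: 8 double bonds (each 1 DoU) → 8 DoU from unsaturation.
Total DoU = 2 + 8 = 10.

10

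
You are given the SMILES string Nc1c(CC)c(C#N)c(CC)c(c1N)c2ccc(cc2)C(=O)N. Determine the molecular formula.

C18H20N4O

Walk through each heavy atom and fill implicit hydrogens from standard valence (C 4, N 3, O 2, S 2, halogen 1); for lowercase aromatic atoms, an aromatic c carries 1 H when it has two neighbours and 0 H with three, and aromatic n carries 0 H:
  atom 1: N, bond orders sum to 1 (valence 3) → 2 H
  atom 2: aromatic c, 3 neighbours → 0 H
  atom 3: aromatic c, 3 neighbours → 0 H
  atom 4: C, bond orders sum to 2 (valence 4) → 2 H
  atom 5: C, bond orders sum to 1 (valence 4) → 3 H
  atom 6: aromatic c, 3 neighbours → 0 H
  atom 7: C, bond orders sum to 4 (valence 4) → 0 H
  atom 8: N, bond orders sum to 3 (valence 3) → 0 H
  atom 9: aromatic c, 3 neighbours → 0 H
  atom 10: C, bond orders sum to 2 (valence 4) → 2 H
  atom 11: C, bond orders sum to 1 (valence 4) → 3 H
  atom 12: aromatic c, 3 neighbours → 0 H
  atom 13: aromatic c, 3 neighbours → 0 H
  atom 14: N, bond orders sum to 1 (valence 3) → 2 H
  atom 15: aromatic c, 3 neighbours → 0 H
  atom 16: aromatic c, 2 neighbours → 1 H
  atom 17: aromatic c, 2 neighbours → 1 H
  atom 18: aromatic c, 3 neighbours → 0 H
  atom 19: aromatic c, 2 neighbours → 1 H
  atom 20: aromatic c, 2 neighbours → 1 H
  atom 21: C, bond orders sum to 4 (valence 4) → 0 H
  atom 22: O, bond orders sum to 2 (valence 2) → 0 H
  atom 23: N, bond orders sum to 1 (valence 3) → 2 H
Totals → C:18, H:20, N:4, O:1.
In Hill order: C18H20N4O.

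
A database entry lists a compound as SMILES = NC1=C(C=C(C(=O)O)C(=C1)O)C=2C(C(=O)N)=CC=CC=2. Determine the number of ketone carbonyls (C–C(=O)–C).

Scan the SMILES for the ketone motif — none present.
Groups that are present: 1 amide, 1 carboxylic acid, 1 hydroxyl, 1 primary amine.

0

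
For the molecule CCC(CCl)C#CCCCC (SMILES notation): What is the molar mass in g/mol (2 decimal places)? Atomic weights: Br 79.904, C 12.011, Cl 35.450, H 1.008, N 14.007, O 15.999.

172.70 g/mol

First, the molecular formula is C10H17Cl (counting implicit H from valence).
  C: 10 × 12.011 = 120.110
  Cl: 1 × 35.450 = 35.450
  H: 17 × 1.008 = 17.136
Sum: 10×12.011 + 1×35.450 + 17×1.008 = 172.696 → 172.70 g/mol.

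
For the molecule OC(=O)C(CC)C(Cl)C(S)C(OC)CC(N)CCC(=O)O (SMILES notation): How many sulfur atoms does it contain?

1

Scan the SMILES for S atoms (remember two-letter symbols like Cl and Br are single atoms).
Sulfur count: 1.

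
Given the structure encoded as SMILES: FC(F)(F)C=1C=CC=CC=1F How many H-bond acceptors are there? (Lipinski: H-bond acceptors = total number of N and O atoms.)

N atoms: 0; O atoms: 0.
Lipinski HBA = 0 + 0 = 0.

0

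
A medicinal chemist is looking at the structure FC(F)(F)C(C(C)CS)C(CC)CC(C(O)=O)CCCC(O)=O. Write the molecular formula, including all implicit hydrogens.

Walk through each heavy atom and fill implicit hydrogens from standard valence (C 4, N 3, O 2, S 2, halogen 1):
  atom 1: F (halogen, monovalent) → 0 H
  atom 2: C, bond orders sum to 4 (valence 4) → 0 H
  atom 3: F (halogen, monovalent) → 0 H
  atom 4: F (halogen, monovalent) → 0 H
  atom 5: C, bond orders sum to 3 (valence 4) → 1 H
  atom 6: C, bond orders sum to 3 (valence 4) → 1 H
  atom 7: C, bond orders sum to 1 (valence 4) → 3 H
  atom 8: C, bond orders sum to 2 (valence 4) → 2 H
  atom 9: S, bond orders sum to 1 (valence 2) → 1 H
  atom 10: C, bond orders sum to 3 (valence 4) → 1 H
  atom 11: C, bond orders sum to 2 (valence 4) → 2 H
  atom 12: C, bond orders sum to 1 (valence 4) → 3 H
  atom 13: C, bond orders sum to 2 (valence 4) → 2 H
  atom 14: C, bond orders sum to 3 (valence 4) → 1 H
  atom 15: C, bond orders sum to 4 (valence 4) → 0 H
  atom 16: O, bond orders sum to 1 (valence 2) → 1 H
  atom 17: O, bond orders sum to 2 (valence 2) → 0 H
  atom 18: C, bond orders sum to 2 (valence 4) → 2 H
  atom 19: C, bond orders sum to 2 (valence 4) → 2 H
  atom 20: C, bond orders sum to 2 (valence 4) → 2 H
  atom 21: C, bond orders sum to 4 (valence 4) → 0 H
  atom 22: O, bond orders sum to 1 (valence 2) → 1 H
  atom 23: O, bond orders sum to 2 (valence 2) → 0 H
Totals → C:15, H:25, F:3, O:4, S:1.

C15H25F3O4S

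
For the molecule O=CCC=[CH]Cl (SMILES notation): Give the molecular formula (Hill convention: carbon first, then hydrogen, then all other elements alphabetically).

C4H5ClO

Walk through each heavy atom and fill implicit hydrogens from standard valence (C 4, N 3, O 2, S 2, halogen 1):
  atom 1: O, bond orders sum to 2 (valence 2) → 0 H
  atom 2: C, bond orders sum to 3 (valence 4) → 1 H
  atom 3: C, bond orders sum to 2 (valence 4) → 2 H
  atom 4: C, bond orders sum to 3 (valence 4) → 1 H
  atom 5: C with explicit H count 1
  atom 6: Cl (halogen, monovalent) → 0 H
Totals → C:4, H:5, Cl:1, O:1.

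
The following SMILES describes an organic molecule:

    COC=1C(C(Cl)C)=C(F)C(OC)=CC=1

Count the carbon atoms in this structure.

Count every carbon token in the SMILES (each C, including those in ring-closure positions and inside branches).
Carbon count: 10.

10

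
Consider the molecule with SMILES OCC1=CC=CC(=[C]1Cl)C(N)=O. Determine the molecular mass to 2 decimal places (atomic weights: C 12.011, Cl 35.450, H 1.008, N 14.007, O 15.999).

First, the molecular formula is C8H8ClNO2 (counting implicit H from valence).
  C: 8 × 12.011 = 96.088
  Cl: 1 × 35.450 = 35.450
  H: 8 × 1.008 = 8.064
  N: 1 × 14.007 = 14.007
  O: 2 × 15.999 = 31.998
Sum: 8×12.011 + 1×35.450 + 8×1.008 + 1×14.007 + 2×15.999 = 185.607 → 185.61 g/mol.

185.61 g/mol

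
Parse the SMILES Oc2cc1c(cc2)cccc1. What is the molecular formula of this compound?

Walk through each heavy atom and fill implicit hydrogens from standard valence (C 4, N 3, O 2, S 2, halogen 1); for lowercase aromatic atoms, an aromatic c carries 1 H when it has two neighbours and 0 H with three, and aromatic n carries 0 H:
  atom 1: O, bond orders sum to 1 (valence 2) → 1 H
  atom 2: aromatic c, 3 neighbours → 0 H
  atom 3: aromatic c, 2 neighbours → 1 H
  atom 4: aromatic c, 3 neighbours → 0 H
  atom 5: aromatic c, 3 neighbours → 0 H
  atom 6: aromatic c, 2 neighbours → 1 H
  atom 7: aromatic c, 2 neighbours → 1 H
  atom 8: aromatic c, 2 neighbours → 1 H
  atom 9: aromatic c, 2 neighbours → 1 H
  atom 10: aromatic c, 2 neighbours → 1 H
  atom 11: aromatic c, 2 neighbours → 1 H
Totals → C:10, H:8, O:1.
In Hill order: C10H8O.

C10H8O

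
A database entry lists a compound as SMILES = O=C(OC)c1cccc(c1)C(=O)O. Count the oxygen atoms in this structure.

4

Scan the SMILES for O atoms (remember two-letter symbols like Cl and Br are single atoms).
Oxygen count: 4.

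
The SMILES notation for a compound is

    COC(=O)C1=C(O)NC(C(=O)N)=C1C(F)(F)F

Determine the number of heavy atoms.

Every atom symbol written in the SMILES (organic subset) is one heavy atom; implicit H are not written.
Heavy atoms by element → C:8, F:3, N:2, O:4.
Total: 17.

17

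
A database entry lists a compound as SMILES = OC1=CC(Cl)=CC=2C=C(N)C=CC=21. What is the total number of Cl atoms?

1

Scan the SMILES for Cl atoms (remember two-letter symbols like Cl and Br are single atoms).
Chlorine count: 1.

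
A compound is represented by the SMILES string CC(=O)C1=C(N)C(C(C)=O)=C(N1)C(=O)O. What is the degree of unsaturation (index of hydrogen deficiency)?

6

Degree of unsaturation = (number of rings) + (number of π bonds).
Ring closures in the SMILES: 1.
π bonds: 5 double bonds (each 1 DoU) → 5 DoU from unsaturation.
Total DoU = 1 + 5 = 6.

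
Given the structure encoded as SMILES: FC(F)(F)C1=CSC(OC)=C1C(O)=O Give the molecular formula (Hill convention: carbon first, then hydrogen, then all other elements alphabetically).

C7H5F3O3S

Walk through each heavy atom and fill implicit hydrogens from standard valence (C 4, N 3, O 2, S 2, halogen 1):
  atom 1: F (halogen, monovalent) → 0 H
  atom 2: C, bond orders sum to 4 (valence 4) → 0 H
  atom 3: F (halogen, monovalent) → 0 H
  atom 4: F (halogen, monovalent) → 0 H
  atom 5: C, bond orders sum to 4 (valence 4) → 0 H
  atom 6: C, bond orders sum to 3 (valence 4) → 1 H
  atom 7: S, bond orders sum to 2 (valence 2) → 0 H
  atom 8: C, bond orders sum to 4 (valence 4) → 0 H
  atom 9: O, bond orders sum to 2 (valence 2) → 0 H
  atom 10: C, bond orders sum to 1 (valence 4) → 3 H
  atom 11: C, bond orders sum to 4 (valence 4) → 0 H
  atom 12: C, bond orders sum to 4 (valence 4) → 0 H
  atom 13: O, bond orders sum to 1 (valence 2) → 1 H
  atom 14: O, bond orders sum to 2 (valence 2) → 0 H
Totals → C:7, H:5, F:3, O:3, S:1.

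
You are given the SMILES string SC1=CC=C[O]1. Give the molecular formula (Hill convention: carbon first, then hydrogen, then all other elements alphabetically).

C4H4OS

Walk through each heavy atom and fill implicit hydrogens from standard valence (C 4, N 3, O 2, S 2, halogen 1):
  atom 1: S, bond orders sum to 1 (valence 2) → 1 H
  atom 2: C, bond orders sum to 4 (valence 4) → 0 H
  atom 3: C, bond orders sum to 3 (valence 4) → 1 H
  atom 4: C, bond orders sum to 3 (valence 4) → 1 H
  atom 5: C, bond orders sum to 3 (valence 4) → 1 H
  atom 6: O with explicit H count 0
Totals → C:4, H:4, O:1, S:1.
In Hill order: C4H4OS.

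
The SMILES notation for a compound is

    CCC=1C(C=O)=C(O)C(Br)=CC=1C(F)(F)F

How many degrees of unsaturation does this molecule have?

5

Degree of unsaturation = (number of rings) + (number of π bonds).
Ring closures in the SMILES: 1.
π bonds: 4 double bonds (each 1 DoU) → 4 DoU from unsaturation.
Total DoU = 1 + 4 = 5.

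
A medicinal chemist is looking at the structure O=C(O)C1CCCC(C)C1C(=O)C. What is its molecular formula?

Walk through each heavy atom and fill implicit hydrogens from standard valence (C 4, N 3, O 2, S 2, halogen 1):
  atom 1: O, bond orders sum to 2 (valence 2) → 0 H
  atom 2: C, bond orders sum to 4 (valence 4) → 0 H
  atom 3: O, bond orders sum to 1 (valence 2) → 1 H
  atom 4: C, bond orders sum to 3 (valence 4) → 1 H
  atom 5: C, bond orders sum to 2 (valence 4) → 2 H
  atom 6: C, bond orders sum to 2 (valence 4) → 2 H
  atom 7: C, bond orders sum to 2 (valence 4) → 2 H
  atom 8: C, bond orders sum to 3 (valence 4) → 1 H
  atom 9: C, bond orders sum to 1 (valence 4) → 3 H
  atom 10: C, bond orders sum to 3 (valence 4) → 1 H
  atom 11: C, bond orders sum to 4 (valence 4) → 0 H
  atom 12: O, bond orders sum to 2 (valence 2) → 0 H
  atom 13: C, bond orders sum to 1 (valence 4) → 3 H
Totals → C:10, H:16, O:3.

C10H16O3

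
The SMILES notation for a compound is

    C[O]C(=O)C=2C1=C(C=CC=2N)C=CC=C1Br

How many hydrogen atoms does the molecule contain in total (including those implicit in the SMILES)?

Walk through each heavy atom and fill implicit hydrogens from standard valence (C 4, N 3, O 2, S 2, halogen 1):
  atom 1: C, bond orders sum to 1 (valence 4) → 3 H
  atom 2: O with explicit H count 0
  atom 3: C, bond orders sum to 4 (valence 4) → 0 H
  atom 4: O, bond orders sum to 2 (valence 2) → 0 H
  atom 5: C, bond orders sum to 4 (valence 4) → 0 H
  atom 6: C, bond orders sum to 4 (valence 4) → 0 H
  atom 7: C, bond orders sum to 4 (valence 4) → 0 H
  atom 8: C, bond orders sum to 3 (valence 4) → 1 H
  atom 9: C, bond orders sum to 3 (valence 4) → 1 H
  atom 10: C, bond orders sum to 4 (valence 4) → 0 H
  atom 11: N, bond orders sum to 1 (valence 3) → 2 H
  atom 12: C, bond orders sum to 3 (valence 4) → 1 H
  atom 13: C, bond orders sum to 3 (valence 4) → 1 H
  atom 14: C, bond orders sum to 3 (valence 4) → 1 H
  atom 15: C, bond orders sum to 4 (valence 4) → 0 H
  atom 16: Br (halogen, monovalent) → 0 H
Total hydrogens: 10.

10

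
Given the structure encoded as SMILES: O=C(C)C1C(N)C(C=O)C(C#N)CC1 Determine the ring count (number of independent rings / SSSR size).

1

In SMILES, each pair of matching ring-closure digits denotes one ring-closing bond; the number of such bonds equals the number of independent rings.
Ring-closure bonds here: 1.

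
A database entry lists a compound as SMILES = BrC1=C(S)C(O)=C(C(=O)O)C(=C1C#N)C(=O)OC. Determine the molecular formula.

C10H6BrNO5S

Walk through each heavy atom and fill implicit hydrogens from standard valence (C 4, N 3, O 2, S 2, halogen 1):
  atom 1: Br (halogen, monovalent) → 0 H
  atom 2: C, bond orders sum to 4 (valence 4) → 0 H
  atom 3: C, bond orders sum to 4 (valence 4) → 0 H
  atom 4: S, bond orders sum to 1 (valence 2) → 1 H
  atom 5: C, bond orders sum to 4 (valence 4) → 0 H
  atom 6: O, bond orders sum to 1 (valence 2) → 1 H
  atom 7: C, bond orders sum to 4 (valence 4) → 0 H
  atom 8: C, bond orders sum to 4 (valence 4) → 0 H
  atom 9: O, bond orders sum to 2 (valence 2) → 0 H
  atom 10: O, bond orders sum to 1 (valence 2) → 1 H
  atom 11: C, bond orders sum to 4 (valence 4) → 0 H
  atom 12: C, bond orders sum to 4 (valence 4) → 0 H
  atom 13: C, bond orders sum to 4 (valence 4) → 0 H
  atom 14: N, bond orders sum to 3 (valence 3) → 0 H
  atom 15: C, bond orders sum to 4 (valence 4) → 0 H
  atom 16: O, bond orders sum to 2 (valence 2) → 0 H
  atom 17: O, bond orders sum to 2 (valence 2) → 0 H
  atom 18: C, bond orders sum to 1 (valence 4) → 3 H
Totals → C:10, H:6, Br:1, N:1, O:5, S:1.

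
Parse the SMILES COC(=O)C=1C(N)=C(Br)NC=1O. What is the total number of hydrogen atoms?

Walk through each heavy atom and fill implicit hydrogens from standard valence (C 4, N 3, O 2, S 2, halogen 1):
  atom 1: C, bond orders sum to 1 (valence 4) → 3 H
  atom 2: O, bond orders sum to 2 (valence 2) → 0 H
  atom 3: C, bond orders sum to 4 (valence 4) → 0 H
  atom 4: O, bond orders sum to 2 (valence 2) → 0 H
  atom 5: C, bond orders sum to 4 (valence 4) → 0 H
  atom 6: C, bond orders sum to 4 (valence 4) → 0 H
  atom 7: N, bond orders sum to 1 (valence 3) → 2 H
  atom 8: C, bond orders sum to 4 (valence 4) → 0 H
  atom 9: Br (halogen, monovalent) → 0 H
  atom 10: N, bond orders sum to 2 (valence 3) → 1 H
  atom 11: C, bond orders sum to 4 (valence 4) → 0 H
  atom 12: O, bond orders sum to 1 (valence 2) → 1 H
Total hydrogens: 7.

7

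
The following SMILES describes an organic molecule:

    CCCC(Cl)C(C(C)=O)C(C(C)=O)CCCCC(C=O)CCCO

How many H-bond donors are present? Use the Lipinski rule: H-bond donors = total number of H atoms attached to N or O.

1

Donors: find every N or O and count the H atoms it carries.
  atom 9 (O): bond orders sum to 2 → 0 H
  atom 13 (O): bond orders sum to 2 → 0 H
  atom 20 (O): bond orders sum to 2 → 0 H
  atom 24 (O): bond orders sum to 1 → 1 H
Lipinski HBD = 1.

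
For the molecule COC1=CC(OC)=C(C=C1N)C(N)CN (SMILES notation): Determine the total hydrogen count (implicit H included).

Walk through each heavy atom and fill implicit hydrogens from standard valence (C 4, N 3, O 2, S 2, halogen 1):
  atom 1: C, bond orders sum to 1 (valence 4) → 3 H
  atom 2: O, bond orders sum to 2 (valence 2) → 0 H
  atom 3: C, bond orders sum to 4 (valence 4) → 0 H
  atom 4: C, bond orders sum to 3 (valence 4) → 1 H
  atom 5: C, bond orders sum to 4 (valence 4) → 0 H
  atom 6: O, bond orders sum to 2 (valence 2) → 0 H
  atom 7: C, bond orders sum to 1 (valence 4) → 3 H
  atom 8: C, bond orders sum to 4 (valence 4) → 0 H
  atom 9: C, bond orders sum to 3 (valence 4) → 1 H
  atom 10: C, bond orders sum to 4 (valence 4) → 0 H
  atom 11: N, bond orders sum to 1 (valence 3) → 2 H
  atom 12: C, bond orders sum to 3 (valence 4) → 1 H
  atom 13: N, bond orders sum to 1 (valence 3) → 2 H
  atom 14: C, bond orders sum to 2 (valence 4) → 2 H
  atom 15: N, bond orders sum to 1 (valence 3) → 2 H
Total hydrogens: 17.

17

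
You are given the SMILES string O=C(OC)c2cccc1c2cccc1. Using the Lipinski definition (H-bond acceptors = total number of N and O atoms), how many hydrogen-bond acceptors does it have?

N atoms: 0; O atoms: 2.
Lipinski HBA = 0 + 2 = 2.

2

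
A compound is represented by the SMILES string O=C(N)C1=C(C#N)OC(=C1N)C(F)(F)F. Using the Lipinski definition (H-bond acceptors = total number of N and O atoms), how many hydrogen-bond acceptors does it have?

N atoms: 3; O atoms: 2.
Lipinski HBA = 3 + 2 = 5.

5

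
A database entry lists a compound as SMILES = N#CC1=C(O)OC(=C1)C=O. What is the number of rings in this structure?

In SMILES, each pair of matching ring-closure digits denotes one ring-closing bond; the number of such bonds equals the number of independent rings.
Ring-closure bonds here: 1.

1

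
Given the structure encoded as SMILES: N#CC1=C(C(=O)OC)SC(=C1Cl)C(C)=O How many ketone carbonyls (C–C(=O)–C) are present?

The ketone motif appears at heavy-atom position 13 in the SMILES.
Other groups present: 1 ester, 1 nitrile.
Ketone count: 1.

1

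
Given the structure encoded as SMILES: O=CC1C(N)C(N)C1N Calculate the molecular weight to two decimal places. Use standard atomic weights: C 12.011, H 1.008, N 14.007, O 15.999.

First, the molecular formula is C5H11N3O (counting implicit H from valence).
  C: 5 × 12.011 = 60.055
  H: 11 × 1.008 = 11.088
  N: 3 × 14.007 = 42.021
  O: 1 × 15.999 = 15.999
Sum: 5×12.011 + 11×1.008 + 3×14.007 + 1×15.999 = 129.163 → 129.16 g/mol.

129.16 g/mol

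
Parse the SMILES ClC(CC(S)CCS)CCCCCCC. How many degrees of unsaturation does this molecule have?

Molecular formula: C12H25ClS2.
DoU = (2C + 2 + N − H − X) / 2, where X is the halogen count and O/S are ignored.
    = (2·12 + 2 + 0 − 25 − 1) / 2 = 0 / 2 = 0.

0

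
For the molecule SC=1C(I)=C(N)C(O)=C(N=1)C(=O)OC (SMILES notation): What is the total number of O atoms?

3

Scan the SMILES for O atoms (remember two-letter symbols like Cl and Br are single atoms).
Oxygen count: 3.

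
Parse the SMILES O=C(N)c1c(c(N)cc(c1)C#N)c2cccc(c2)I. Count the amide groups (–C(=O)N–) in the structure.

The amide motif appears at heavy-atom position 2 in the SMILES.
Other groups present: 1 nitrile, 1 primary amine.
Amide count: 1.

1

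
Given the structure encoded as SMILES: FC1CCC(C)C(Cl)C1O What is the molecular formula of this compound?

C7H12ClFO

Walk through each heavy atom and fill implicit hydrogens from standard valence (C 4, N 3, O 2, S 2, halogen 1):
  atom 1: F (halogen, monovalent) → 0 H
  atom 2: C, bond orders sum to 3 (valence 4) → 1 H
  atom 3: C, bond orders sum to 2 (valence 4) → 2 H
  atom 4: C, bond orders sum to 2 (valence 4) → 2 H
  atom 5: C, bond orders sum to 3 (valence 4) → 1 H
  atom 6: C, bond orders sum to 1 (valence 4) → 3 H
  atom 7: C, bond orders sum to 3 (valence 4) → 1 H
  atom 8: Cl (halogen, monovalent) → 0 H
  atom 9: C, bond orders sum to 3 (valence 4) → 1 H
  atom 10: O, bond orders sum to 1 (valence 2) → 1 H
Totals → C:7, H:12, Cl:1, F:1, O:1.
In Hill order: C7H12ClFO.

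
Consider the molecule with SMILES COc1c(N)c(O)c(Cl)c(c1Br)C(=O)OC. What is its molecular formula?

C9H9BrClNO4

Walk through each heavy atom and fill implicit hydrogens from standard valence (C 4, N 3, O 2, S 2, halogen 1); for lowercase aromatic atoms, an aromatic c carries 1 H when it has two neighbours and 0 H with three, and aromatic n carries 0 H:
  atom 1: C, bond orders sum to 1 (valence 4) → 3 H
  atom 2: O, bond orders sum to 2 (valence 2) → 0 H
  atom 3: aromatic c, 3 neighbours → 0 H
  atom 4: aromatic c, 3 neighbours → 0 H
  atom 5: N, bond orders sum to 1 (valence 3) → 2 H
  atom 6: aromatic c, 3 neighbours → 0 H
  atom 7: O, bond orders sum to 1 (valence 2) → 1 H
  atom 8: aromatic c, 3 neighbours → 0 H
  atom 9: Cl (halogen, monovalent) → 0 H
  atom 10: aromatic c, 3 neighbours → 0 H
  atom 11: aromatic c, 3 neighbours → 0 H
  atom 12: Br (halogen, monovalent) → 0 H
  atom 13: C, bond orders sum to 4 (valence 4) → 0 H
  atom 14: O, bond orders sum to 2 (valence 2) → 0 H
  atom 15: O, bond orders sum to 2 (valence 2) → 0 H
  atom 16: C, bond orders sum to 1 (valence 4) → 3 H
Totals → C:9, H:9, Br:1, Cl:1, N:1, O:4.
In Hill order: C9H9BrClNO4.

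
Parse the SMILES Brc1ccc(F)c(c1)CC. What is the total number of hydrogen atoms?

Walk through each heavy atom and fill implicit hydrogens from standard valence (C 4, N 3, O 2, S 2, halogen 1); for lowercase aromatic atoms, an aromatic c carries 1 H when it has two neighbours and 0 H with three, and aromatic n carries 0 H:
  atom 1: Br (halogen, monovalent) → 0 H
  atom 2: aromatic c, 3 neighbours → 0 H
  atom 3: aromatic c, 2 neighbours → 1 H
  atom 4: aromatic c, 2 neighbours → 1 H
  atom 5: aromatic c, 3 neighbours → 0 H
  atom 6: F (halogen, monovalent) → 0 H
  atom 7: aromatic c, 3 neighbours → 0 H
  atom 8: aromatic c, 2 neighbours → 1 H
  atom 9: C, bond orders sum to 2 (valence 4) → 2 H
  atom 10: C, bond orders sum to 1 (valence 4) → 3 H
Total hydrogens: 8.

8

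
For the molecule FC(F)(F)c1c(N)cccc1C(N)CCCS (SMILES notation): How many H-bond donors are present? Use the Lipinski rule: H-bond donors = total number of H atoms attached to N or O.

Donors: find every N or O and count the H atoms it carries.
  atom 7 (N): bond orders sum to 1 → 2 H
  atom 13 (N): bond orders sum to 1 → 2 H
Lipinski HBD = 4.

4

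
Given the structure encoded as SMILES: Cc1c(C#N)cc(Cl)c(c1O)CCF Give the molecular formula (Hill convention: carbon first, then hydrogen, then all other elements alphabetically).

Walk through each heavy atom and fill implicit hydrogens from standard valence (C 4, N 3, O 2, S 2, halogen 1); for lowercase aromatic atoms, an aromatic c carries 1 H when it has two neighbours and 0 H with three, and aromatic n carries 0 H:
  atom 1: C, bond orders sum to 1 (valence 4) → 3 H
  atom 2: aromatic c, 3 neighbours → 0 H
  atom 3: aromatic c, 3 neighbours → 0 H
  atom 4: C, bond orders sum to 4 (valence 4) → 0 H
  atom 5: N, bond orders sum to 3 (valence 3) → 0 H
  atom 6: aromatic c, 2 neighbours → 1 H
  atom 7: aromatic c, 3 neighbours → 0 H
  atom 8: Cl (halogen, monovalent) → 0 H
  atom 9: aromatic c, 3 neighbours → 0 H
  atom 10: aromatic c, 3 neighbours → 0 H
  atom 11: O, bond orders sum to 1 (valence 2) → 1 H
  atom 12: C, bond orders sum to 2 (valence 4) → 2 H
  atom 13: C, bond orders sum to 2 (valence 4) → 2 H
  atom 14: F (halogen, monovalent) → 0 H
Totals → C:10, H:9, Cl:1, F:1, N:1, O:1.

C10H9ClFNO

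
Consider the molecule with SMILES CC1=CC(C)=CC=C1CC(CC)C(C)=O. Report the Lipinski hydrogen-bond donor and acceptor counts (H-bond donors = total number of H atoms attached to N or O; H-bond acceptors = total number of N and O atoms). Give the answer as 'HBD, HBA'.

Donors: find every N or O and count the H atoms it carries.
  atom 15 (O): bond orders sum to 2 → 0 H
Lipinski HBD = 0.
Acceptors: N atoms = 0, O atoms = 1 → HBA = 1.

0, 1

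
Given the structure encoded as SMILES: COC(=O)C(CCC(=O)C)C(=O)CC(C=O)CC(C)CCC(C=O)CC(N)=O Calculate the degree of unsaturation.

Degree of unsaturation = (number of rings) + (number of π bonds).
Ring closures in the SMILES: 0.
π bonds: 6 double bonds (each 1 DoU) → 6 DoU from unsaturation.
Total DoU = 0 + 6 = 6.

6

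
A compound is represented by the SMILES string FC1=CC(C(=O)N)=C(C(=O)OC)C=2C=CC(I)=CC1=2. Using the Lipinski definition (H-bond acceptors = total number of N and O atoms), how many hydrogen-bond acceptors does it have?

4

N atoms: 1; O atoms: 3.
Lipinski HBA = 1 + 3 = 4.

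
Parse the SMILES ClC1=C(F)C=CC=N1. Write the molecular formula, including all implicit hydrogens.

C5H3ClFN

Walk through each heavy atom and fill implicit hydrogens from standard valence (C 4, N 3, O 2, S 2, halogen 1):
  atom 1: Cl (halogen, monovalent) → 0 H
  atom 2: C, bond orders sum to 4 (valence 4) → 0 H
  atom 3: C, bond orders sum to 4 (valence 4) → 0 H
  atom 4: F (halogen, monovalent) → 0 H
  atom 5: C, bond orders sum to 3 (valence 4) → 1 H
  atom 6: C, bond orders sum to 3 (valence 4) → 1 H
  atom 7: C, bond orders sum to 3 (valence 4) → 1 H
  atom 8: N, bond orders sum to 3 (valence 3) → 0 H
Totals → C:5, H:3, Cl:1, F:1, N:1.
In Hill order: C5H3ClFN.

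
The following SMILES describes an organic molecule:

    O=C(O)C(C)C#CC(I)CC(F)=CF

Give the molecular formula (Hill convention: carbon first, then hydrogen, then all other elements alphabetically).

Walk through each heavy atom and fill implicit hydrogens from standard valence (C 4, N 3, O 2, S 2, halogen 1):
  atom 1: O, bond orders sum to 2 (valence 2) → 0 H
  atom 2: C, bond orders sum to 4 (valence 4) → 0 H
  atom 3: O, bond orders sum to 1 (valence 2) → 1 H
  atom 4: C, bond orders sum to 3 (valence 4) → 1 H
  atom 5: C, bond orders sum to 1 (valence 4) → 3 H
  atom 6: C, bond orders sum to 4 (valence 4) → 0 H
  atom 7: C, bond orders sum to 4 (valence 4) → 0 H
  atom 8: C, bond orders sum to 3 (valence 4) → 1 H
  atom 9: I (halogen, monovalent) → 0 H
  atom 10: C, bond orders sum to 2 (valence 4) → 2 H
  atom 11: C, bond orders sum to 4 (valence 4) → 0 H
  atom 12: F (halogen, monovalent) → 0 H
  atom 13: C, bond orders sum to 3 (valence 4) → 1 H
  atom 14: F (halogen, monovalent) → 0 H
Totals → C:9, H:9, F:2, I:1, O:2.

C9H9F2IO2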